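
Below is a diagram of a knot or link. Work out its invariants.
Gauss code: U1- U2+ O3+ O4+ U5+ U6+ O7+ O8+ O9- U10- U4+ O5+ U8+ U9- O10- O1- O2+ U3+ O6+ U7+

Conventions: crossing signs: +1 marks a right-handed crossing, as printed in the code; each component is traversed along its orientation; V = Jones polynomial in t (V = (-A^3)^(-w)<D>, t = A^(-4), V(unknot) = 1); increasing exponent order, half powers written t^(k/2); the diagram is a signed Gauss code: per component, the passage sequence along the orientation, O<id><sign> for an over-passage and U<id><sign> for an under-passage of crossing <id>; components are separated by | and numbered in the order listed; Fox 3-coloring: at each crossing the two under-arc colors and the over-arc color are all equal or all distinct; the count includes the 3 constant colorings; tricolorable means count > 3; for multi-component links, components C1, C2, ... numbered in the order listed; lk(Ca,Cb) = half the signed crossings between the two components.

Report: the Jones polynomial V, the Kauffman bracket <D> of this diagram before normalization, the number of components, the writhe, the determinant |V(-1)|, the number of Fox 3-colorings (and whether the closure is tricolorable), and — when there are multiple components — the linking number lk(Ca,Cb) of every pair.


V(t) = t - t^2 + 2t^3 - t^4 + t^5 - t^6
bracket: -A^-12 + A^-8 - A^-4 + 2 - A^4 + A^8, w = +4
1 component, writhe +4, over 10 crossings
det 7, colorings 3 of 3^10 — not tricolorable
observation: V spans 5 powers of t: at least 5 crossings in any diagram


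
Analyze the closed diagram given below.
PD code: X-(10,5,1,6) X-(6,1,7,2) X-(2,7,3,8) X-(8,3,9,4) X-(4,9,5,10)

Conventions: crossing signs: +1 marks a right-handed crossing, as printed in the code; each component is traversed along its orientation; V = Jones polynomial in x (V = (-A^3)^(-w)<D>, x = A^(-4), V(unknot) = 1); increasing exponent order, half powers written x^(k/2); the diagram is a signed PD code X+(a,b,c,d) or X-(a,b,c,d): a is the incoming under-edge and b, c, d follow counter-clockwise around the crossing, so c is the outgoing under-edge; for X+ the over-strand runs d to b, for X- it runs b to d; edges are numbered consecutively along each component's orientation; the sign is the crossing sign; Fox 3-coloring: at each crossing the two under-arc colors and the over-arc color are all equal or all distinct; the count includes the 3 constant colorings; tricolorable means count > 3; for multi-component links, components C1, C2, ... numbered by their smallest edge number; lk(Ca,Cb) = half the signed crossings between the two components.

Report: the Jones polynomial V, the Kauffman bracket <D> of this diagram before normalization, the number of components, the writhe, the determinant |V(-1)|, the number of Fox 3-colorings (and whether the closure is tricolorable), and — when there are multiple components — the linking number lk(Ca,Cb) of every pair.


Jones polynomial: V(x) = -x^-7 + x^-6 - x^-5 + x^-4 + x^-2
<D> = -A^-7 - A + A^5 - A^9 + A^13; writhe -5
components 1, writhe -5 (5 crossings)
3-colorings: 3 of 3^5, det 5 — not tricolorable
note: w = -5 shifts under R1 moves; the (-A^3)^(5) factor cancels that in V


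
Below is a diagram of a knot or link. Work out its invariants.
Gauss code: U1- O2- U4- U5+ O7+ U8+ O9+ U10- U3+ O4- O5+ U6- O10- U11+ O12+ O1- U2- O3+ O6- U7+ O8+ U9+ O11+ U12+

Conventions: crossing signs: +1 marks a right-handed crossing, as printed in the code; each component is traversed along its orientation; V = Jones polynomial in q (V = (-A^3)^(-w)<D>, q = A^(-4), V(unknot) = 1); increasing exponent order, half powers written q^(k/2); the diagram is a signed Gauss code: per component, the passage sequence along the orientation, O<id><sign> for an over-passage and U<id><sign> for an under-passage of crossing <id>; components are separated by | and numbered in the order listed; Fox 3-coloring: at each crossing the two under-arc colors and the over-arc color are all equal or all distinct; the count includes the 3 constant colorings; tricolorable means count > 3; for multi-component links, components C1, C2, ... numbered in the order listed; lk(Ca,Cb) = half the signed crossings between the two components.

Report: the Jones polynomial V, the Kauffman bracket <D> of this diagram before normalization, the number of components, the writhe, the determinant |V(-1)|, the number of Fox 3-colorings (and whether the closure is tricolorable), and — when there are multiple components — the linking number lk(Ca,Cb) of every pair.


V(q) = q + q^3 - q^4
bracket: -A^-10 + A^-6 + A^2, w = +2
1 component, writhe +2, over 12 crossings
det 3, colorings 9 of 3^12 — tricolorable
observation: w = +2 shifts under R1 moves; the (-A^3)^(-2) factor cancels that in V


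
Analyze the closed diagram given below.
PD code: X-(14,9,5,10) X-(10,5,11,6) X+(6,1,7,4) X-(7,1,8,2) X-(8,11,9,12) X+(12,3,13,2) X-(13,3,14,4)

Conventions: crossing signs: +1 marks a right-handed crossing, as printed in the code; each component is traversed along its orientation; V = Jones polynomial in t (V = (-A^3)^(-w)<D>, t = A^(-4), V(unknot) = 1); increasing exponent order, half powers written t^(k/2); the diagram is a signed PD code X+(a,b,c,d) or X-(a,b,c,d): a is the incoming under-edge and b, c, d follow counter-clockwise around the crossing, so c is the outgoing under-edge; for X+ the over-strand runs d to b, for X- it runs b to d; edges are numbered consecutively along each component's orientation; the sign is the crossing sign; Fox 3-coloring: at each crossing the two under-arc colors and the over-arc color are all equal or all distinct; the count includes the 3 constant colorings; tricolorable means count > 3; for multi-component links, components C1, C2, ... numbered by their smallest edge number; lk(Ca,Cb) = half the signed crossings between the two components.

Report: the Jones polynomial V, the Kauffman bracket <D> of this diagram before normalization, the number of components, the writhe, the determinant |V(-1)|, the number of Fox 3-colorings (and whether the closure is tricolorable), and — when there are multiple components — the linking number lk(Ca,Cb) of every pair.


V = t^(-9/2) - t^(-5/2) - t^(-3/2) - t^(-1/2)
<D> = A^-7 + A^-3 + A - A^9 (w = -3)
2 components over 7 crossings, w = -3
lk(C1,C2): 0
27 Fox colorings among 3^8, |V(-1)| = 0: tricolorable
why: the span of V is 4, within the link bound 7 + 2 - 1


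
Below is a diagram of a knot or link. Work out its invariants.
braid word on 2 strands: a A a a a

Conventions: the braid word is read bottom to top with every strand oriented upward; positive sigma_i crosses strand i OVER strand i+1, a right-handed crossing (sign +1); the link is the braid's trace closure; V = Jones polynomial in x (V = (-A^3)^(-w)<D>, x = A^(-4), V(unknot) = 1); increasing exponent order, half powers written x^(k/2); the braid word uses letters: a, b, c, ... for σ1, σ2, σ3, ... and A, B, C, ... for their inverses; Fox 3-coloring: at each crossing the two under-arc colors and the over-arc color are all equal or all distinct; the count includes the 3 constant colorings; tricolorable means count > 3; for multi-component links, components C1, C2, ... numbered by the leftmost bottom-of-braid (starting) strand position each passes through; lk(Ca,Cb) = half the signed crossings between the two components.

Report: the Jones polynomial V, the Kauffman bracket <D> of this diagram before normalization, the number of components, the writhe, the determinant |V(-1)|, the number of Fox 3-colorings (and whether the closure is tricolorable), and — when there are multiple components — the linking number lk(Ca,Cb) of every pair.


V = x + x^3 - x^4
<D> = A^-7 - A^-3 - A^5 (w = +3)
1 component over 5 crossings, w = +3
9 Fox colorings among 3^5, |V(-1)| = 3: tricolorable
why: det 3 = |V(-1)|; divisible by 3, so tricolorable


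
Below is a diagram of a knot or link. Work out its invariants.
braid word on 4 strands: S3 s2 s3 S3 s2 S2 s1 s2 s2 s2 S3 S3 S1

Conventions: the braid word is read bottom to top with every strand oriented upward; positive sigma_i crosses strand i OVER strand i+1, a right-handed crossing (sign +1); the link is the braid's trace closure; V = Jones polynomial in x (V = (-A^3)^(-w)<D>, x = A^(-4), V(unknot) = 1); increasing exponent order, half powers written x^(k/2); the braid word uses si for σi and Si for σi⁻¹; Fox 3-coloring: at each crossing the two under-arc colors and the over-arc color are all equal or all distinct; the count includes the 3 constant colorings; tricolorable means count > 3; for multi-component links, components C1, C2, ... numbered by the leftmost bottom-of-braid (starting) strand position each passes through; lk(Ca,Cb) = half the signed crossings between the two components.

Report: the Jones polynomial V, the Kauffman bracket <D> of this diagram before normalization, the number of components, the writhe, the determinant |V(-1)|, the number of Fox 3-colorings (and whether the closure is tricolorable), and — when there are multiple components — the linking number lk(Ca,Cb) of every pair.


V(x) = -x^-3 + x^-2 - x^-1 + 3 - x + x^2 - x^3
bracket: A^-9 - A^-5 + A^-1 - 3A^3 + A^7 - A^11 + A^15, w = +1
1 component, writhe +1, over 13 crossings
det 9, colorings 27 of 3^13 — tricolorable
observation: free reduction leaves σ3⁻¹ σ2 σ1 σ2 σ2 σ2 σ3⁻¹ σ3⁻¹ σ1⁻¹ of the original 13 letters


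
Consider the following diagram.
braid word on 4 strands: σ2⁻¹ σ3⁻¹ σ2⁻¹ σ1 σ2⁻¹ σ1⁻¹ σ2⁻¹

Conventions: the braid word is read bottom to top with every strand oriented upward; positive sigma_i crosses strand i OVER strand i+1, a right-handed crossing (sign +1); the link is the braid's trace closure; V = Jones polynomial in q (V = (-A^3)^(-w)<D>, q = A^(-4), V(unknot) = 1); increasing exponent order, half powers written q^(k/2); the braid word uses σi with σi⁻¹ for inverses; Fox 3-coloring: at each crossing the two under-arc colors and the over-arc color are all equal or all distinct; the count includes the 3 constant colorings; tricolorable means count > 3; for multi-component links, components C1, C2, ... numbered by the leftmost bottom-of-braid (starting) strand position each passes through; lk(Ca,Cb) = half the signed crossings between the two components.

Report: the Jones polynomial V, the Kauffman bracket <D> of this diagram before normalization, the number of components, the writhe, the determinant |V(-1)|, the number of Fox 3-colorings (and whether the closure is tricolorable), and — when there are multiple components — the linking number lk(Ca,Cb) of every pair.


V(q) = -q^-4 + q^-3 + q^-1
bracket: -A^-11 - A^-3 + A, w = -5
1 component, writhe -5, over 7 crossings
det 3, colorings 9 of 3^7 — tricolorable
observation: w = -5 shifts under R1 moves; the (-A^3)^(5) factor cancels that in V


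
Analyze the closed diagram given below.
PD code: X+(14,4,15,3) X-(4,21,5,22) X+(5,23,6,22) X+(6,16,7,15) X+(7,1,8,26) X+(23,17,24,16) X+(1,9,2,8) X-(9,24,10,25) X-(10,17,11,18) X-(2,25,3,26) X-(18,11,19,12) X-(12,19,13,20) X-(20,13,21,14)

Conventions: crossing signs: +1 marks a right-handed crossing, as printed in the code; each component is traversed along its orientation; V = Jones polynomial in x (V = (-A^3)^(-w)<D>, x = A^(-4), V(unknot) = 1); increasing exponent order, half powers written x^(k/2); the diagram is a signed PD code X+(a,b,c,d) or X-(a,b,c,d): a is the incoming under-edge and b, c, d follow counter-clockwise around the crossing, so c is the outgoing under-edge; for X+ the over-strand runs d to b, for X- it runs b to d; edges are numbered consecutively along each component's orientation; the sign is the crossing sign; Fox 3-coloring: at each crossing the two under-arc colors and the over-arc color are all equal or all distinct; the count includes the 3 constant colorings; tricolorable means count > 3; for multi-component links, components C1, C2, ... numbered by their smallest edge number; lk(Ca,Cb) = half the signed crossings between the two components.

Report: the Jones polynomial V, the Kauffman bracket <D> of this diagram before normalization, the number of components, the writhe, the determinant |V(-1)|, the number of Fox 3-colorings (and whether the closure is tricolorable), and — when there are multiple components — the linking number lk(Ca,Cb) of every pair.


Jones polynomial: V(x) = 1
<D> = -A^-3; writhe -1
components 1, writhe -1 (13 crossings)
3-colorings: 3 of 3^13, det 1 — not tricolorable
note: w = -1 (over 13 crossings) is diagram-only; (-A^3)^(1) removes it from V


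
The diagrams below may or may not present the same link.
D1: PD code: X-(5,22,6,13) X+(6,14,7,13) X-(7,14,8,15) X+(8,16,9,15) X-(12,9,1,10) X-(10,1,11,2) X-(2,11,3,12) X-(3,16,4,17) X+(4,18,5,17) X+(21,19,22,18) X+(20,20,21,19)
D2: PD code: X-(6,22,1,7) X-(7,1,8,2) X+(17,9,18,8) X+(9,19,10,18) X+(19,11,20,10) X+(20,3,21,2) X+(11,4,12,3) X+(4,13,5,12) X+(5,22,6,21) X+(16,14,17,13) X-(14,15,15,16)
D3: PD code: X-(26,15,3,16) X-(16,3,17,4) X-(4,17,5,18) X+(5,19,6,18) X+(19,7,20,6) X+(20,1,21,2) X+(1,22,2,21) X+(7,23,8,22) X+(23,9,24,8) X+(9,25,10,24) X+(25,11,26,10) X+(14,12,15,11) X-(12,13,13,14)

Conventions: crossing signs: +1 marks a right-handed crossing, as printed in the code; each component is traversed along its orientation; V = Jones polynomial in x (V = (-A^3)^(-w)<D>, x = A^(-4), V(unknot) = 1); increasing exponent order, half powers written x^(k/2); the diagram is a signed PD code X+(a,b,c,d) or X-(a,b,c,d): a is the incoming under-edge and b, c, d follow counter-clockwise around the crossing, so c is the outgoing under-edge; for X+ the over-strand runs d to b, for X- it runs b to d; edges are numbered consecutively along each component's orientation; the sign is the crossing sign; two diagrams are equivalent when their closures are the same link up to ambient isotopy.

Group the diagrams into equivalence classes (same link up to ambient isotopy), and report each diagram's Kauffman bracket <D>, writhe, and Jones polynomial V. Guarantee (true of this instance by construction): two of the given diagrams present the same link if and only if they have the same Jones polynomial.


classes: {D1} | {D2, D3}
V(D1) = x^(-9/2) - x^(-5/2) - x^(-3/2) - x^(-1/2)  [11 crossings, <D> = A^-1 + A^3 + A^7 - A^15, w = -1]
V(D2) = -x^(3/2) - 2x^(7/2) + x^(9/2) - x^(11/2) + x^(13/2)  (w +5, c 11, <D> = -A^-11 + A^-7 - A^-3 + 2A + A^9)
V(D3) = -x^(3/2) - 2x^(7/2) + x^(9/2) - x^(11/2) + x^(13/2)  [13 crossings, <D> = -A^-11 + A^-7 - A^-3 + 2A + A^9, w = +5]
note: 2 values of V(x) split the 3 diagrams


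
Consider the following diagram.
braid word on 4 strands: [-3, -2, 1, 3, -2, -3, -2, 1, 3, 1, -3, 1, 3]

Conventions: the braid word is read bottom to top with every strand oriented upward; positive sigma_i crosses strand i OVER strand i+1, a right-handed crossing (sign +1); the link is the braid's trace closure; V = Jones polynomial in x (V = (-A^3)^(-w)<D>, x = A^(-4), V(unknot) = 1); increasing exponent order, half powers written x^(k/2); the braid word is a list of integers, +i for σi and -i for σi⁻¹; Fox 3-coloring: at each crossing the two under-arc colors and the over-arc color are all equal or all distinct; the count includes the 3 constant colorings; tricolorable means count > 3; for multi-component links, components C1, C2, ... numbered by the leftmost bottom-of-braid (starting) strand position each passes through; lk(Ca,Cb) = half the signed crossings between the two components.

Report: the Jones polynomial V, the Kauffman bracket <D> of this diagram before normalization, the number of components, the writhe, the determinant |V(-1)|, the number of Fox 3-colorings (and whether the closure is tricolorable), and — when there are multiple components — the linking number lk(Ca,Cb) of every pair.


Jones polynomial: V(x) = x^-1 - 1 + 2x - 2x^2 + 2x^3 - 2x^4 + x^5
<D> = -A^-17 + 2A^-13 - 2A^-9 + 2A^-5 - 2A^-1 + A^3 - A^7; writhe +1
components 1, writhe +1 (13 crossings)
3-colorings: 3 of 3^13, det 11 — not tricolorable
note: det 11 = |V(-1)|; not divisible by 3, so not tricolorable


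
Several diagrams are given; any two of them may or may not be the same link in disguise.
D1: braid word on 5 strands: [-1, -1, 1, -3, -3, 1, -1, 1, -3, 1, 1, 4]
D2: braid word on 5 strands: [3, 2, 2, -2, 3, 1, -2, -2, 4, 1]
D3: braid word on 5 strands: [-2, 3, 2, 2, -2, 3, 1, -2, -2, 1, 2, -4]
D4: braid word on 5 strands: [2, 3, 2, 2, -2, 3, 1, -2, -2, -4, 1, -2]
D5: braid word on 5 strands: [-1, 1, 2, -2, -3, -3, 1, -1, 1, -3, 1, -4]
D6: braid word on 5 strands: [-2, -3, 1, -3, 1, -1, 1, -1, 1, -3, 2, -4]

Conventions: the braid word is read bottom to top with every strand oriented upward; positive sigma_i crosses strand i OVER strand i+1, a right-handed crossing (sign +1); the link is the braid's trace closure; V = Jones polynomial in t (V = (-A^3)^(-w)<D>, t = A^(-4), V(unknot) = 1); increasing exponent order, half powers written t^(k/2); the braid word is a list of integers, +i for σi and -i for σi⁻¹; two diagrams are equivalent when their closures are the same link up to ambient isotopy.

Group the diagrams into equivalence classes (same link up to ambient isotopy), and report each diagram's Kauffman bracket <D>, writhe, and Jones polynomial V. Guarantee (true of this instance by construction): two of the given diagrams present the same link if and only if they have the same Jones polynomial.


grouping into links: {D1, D5, D6} | {D2, D3, D4}
V(D1) = -t^-4 + t^-1 + 2 + t + t^2  (w 0, c 12, <D> = A^-8 + A^-4 + 2 + A^4 - A^16)
V(D2) = 2 + t^2 + t^4  [10 crossings, <D> = A^-4 + A^4 + 2A^12, w = +4]
V(D3) = 2 + t^2 + t^4  [12 crossings, <D> = A^-10 + A^-2 + 2A^6, w = +2]
V(D4) = 2 + t^2 + t^4  [12 crossings, <D> = A^-10 + A^-2 + 2A^6, w = +2]
V(D5) = -t^-4 + t^-1 + 2 + t + t^2  [12 crossings, <D> = A^-14 + A^-10 + 2A^-6 + A^-2 - A^10, w = -2]
D6 (bracket A^-14 + A^-10 + 2A^-6 + A^-2 - A^10; 12 crossings at w = -2): V = -t^-4 + t^-1 + 2 + t + t^2
why: V(t) takes 2 values over 6 diagrams, fixing the grouping


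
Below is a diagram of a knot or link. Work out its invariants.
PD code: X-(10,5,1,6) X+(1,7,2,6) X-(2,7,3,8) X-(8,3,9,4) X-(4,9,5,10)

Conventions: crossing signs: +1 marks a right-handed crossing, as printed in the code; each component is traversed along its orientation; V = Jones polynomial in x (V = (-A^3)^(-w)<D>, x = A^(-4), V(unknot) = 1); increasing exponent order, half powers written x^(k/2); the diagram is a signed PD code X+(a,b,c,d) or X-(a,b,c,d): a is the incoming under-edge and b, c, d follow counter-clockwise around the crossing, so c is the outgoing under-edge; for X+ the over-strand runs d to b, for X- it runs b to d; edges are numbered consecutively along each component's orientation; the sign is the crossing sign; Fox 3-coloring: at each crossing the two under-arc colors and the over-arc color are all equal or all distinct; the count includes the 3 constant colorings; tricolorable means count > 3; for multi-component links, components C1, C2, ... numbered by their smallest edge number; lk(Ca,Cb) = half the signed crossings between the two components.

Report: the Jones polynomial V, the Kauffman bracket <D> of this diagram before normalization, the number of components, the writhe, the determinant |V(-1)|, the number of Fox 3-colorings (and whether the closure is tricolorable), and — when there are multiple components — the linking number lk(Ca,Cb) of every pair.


V(x) = -x^-4 + x^-3 + x^-1
bracket: -A^-5 - A^3 + A^7, w = -3
1 component, writhe -3, over 5 crossings
det 3, colorings 9 of 3^5 — tricolorable
observation: w = -3 shifts under R1 moves; the (-A^3)^(3) factor cancels that in V


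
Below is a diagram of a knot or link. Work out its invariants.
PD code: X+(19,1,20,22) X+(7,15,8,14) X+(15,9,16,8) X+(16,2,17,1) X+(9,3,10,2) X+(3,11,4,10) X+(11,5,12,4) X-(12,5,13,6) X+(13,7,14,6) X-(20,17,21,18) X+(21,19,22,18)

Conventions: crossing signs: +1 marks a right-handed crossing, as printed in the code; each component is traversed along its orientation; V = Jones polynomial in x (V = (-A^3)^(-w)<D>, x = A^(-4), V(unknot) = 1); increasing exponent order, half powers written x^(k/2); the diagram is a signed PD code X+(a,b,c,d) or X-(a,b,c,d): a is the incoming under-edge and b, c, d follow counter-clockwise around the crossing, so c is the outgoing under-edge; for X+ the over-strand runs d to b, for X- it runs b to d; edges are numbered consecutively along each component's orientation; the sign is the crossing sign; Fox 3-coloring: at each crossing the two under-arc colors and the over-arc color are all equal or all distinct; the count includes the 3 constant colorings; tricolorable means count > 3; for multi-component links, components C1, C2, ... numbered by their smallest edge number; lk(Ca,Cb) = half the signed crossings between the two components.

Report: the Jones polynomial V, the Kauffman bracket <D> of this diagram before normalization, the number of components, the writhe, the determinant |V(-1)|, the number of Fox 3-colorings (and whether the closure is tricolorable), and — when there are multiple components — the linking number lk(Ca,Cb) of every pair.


V = x^2 + x^4 - x^5 + x^6 - x^7
<D> = A^-7 - A^-3 + A - A^5 - A^13 (w = +7)
1 component over 11 crossings, w = +7
3 Fox colorings among 3^11, |V(-1)| = 5: not tricolorable
why: w = +7 (over 11 crossings) is diagram-only; (-A^3)^(-7) removes it from V


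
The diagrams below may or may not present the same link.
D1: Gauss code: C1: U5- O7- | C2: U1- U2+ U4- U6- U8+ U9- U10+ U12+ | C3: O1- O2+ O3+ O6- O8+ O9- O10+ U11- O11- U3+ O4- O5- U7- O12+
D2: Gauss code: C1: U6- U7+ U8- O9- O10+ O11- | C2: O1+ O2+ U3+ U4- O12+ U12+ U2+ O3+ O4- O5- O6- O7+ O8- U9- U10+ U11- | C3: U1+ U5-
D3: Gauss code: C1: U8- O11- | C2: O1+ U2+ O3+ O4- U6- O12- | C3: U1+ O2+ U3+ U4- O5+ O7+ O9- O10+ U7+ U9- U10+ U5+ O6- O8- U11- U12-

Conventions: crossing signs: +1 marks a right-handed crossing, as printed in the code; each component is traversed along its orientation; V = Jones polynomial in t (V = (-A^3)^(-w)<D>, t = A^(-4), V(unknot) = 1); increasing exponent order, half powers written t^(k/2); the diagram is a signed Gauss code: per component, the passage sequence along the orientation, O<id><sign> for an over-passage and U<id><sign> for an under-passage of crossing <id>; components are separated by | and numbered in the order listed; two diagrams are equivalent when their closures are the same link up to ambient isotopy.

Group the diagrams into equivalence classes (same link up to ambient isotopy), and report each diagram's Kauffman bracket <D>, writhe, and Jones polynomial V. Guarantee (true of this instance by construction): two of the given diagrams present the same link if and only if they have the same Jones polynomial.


equivalence classes: {D1, D2, D3}
D1 (bracket A^-6 + A^-2 + A^2 + A^6; 12 crossings at w = -2): V = t^-3 + t^-2 + t^-1 + 1
V(D2) = t^-3 + t^-2 + t^-1 + 1  [12 crossings, <D> = 1 + A^4 + A^8 + A^12, w = 0]
V(D3) = t^-3 + t^-2 + t^-1 + 1  (w 0, c 12, <D> = 1 + A^4 + A^8 + A^12)
observation: one V(t) for all 3 diagrams — one class (guaranteed)


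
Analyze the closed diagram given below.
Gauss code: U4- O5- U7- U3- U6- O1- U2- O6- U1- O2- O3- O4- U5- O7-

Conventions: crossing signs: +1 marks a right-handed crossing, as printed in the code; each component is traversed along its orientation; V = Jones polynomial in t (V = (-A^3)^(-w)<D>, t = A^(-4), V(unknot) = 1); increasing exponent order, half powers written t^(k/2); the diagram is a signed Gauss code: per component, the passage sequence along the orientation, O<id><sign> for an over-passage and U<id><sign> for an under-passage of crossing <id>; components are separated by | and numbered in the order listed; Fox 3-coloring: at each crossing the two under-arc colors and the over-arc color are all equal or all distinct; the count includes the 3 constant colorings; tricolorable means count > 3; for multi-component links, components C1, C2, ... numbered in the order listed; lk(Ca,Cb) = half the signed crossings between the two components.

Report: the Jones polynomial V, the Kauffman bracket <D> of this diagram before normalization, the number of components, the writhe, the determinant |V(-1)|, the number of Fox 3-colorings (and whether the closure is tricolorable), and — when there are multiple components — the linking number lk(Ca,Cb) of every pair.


V = t^-8 - 2t^-7 + t^-6 - 2t^-5 + 2t^-4 + t^-2
<D> = -A^-13 - 2A^-5 + 2A^-1 - A^3 + 2A^7 - A^11 (w = -7)
1 component over 7 crossings, w = -7
27 Fox colorings among 3^7, |V(-1)| = 9: tricolorable
why: w = -7 shifts under R1 moves; the (-A^3)^(7) factor cancels that in V


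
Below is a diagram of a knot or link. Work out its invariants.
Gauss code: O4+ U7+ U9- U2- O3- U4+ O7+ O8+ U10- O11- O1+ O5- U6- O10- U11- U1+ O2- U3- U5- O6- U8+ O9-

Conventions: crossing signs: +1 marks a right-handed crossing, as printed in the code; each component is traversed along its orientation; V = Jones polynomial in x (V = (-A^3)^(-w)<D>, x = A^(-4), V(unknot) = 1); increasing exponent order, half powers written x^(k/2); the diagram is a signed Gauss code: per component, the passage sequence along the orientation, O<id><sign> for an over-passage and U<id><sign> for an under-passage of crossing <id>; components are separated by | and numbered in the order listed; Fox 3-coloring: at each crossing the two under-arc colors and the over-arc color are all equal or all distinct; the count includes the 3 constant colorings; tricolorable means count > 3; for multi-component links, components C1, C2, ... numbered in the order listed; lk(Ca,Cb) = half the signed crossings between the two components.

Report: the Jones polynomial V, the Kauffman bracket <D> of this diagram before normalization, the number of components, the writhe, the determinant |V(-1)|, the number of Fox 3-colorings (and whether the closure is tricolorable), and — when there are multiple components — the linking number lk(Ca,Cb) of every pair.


V = -x^-6 + 2x^-5 - 3x^-4 + 4x^-3 - 3x^-2 + 3x^-1 - 2 + x
<D> = -A^-13 + 2A^-9 - 3A^-5 + 3A^-1 - 4A^3 + 3A^7 - 2A^11 + A^15 (w = -3)
1 component over 11 crossings, w = -3
3 Fox colorings among 3^11, |V(-1)| = 19: not tricolorable
why: det 19 = |V(-1)|; not divisible by 3, so not tricolorable


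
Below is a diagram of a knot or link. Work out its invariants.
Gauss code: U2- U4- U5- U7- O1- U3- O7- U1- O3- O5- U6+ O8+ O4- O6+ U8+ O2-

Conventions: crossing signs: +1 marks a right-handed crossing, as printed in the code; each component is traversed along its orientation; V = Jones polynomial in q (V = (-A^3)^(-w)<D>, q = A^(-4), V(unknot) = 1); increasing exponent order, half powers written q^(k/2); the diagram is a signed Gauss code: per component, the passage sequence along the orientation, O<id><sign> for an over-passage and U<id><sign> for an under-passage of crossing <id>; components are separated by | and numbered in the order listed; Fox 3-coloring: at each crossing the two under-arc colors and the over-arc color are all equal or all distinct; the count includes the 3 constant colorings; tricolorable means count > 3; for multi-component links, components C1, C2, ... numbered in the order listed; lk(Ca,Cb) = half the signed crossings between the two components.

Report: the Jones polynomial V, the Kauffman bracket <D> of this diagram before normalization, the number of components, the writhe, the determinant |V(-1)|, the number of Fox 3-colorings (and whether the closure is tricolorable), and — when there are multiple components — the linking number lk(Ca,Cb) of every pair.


Jones polynomial: V(q) = -q^-4 + q^-3 + q^-1
<D> = A^-8 + 1 - A^4; writhe -4
components 1, writhe -4 (8 crossings)
3-colorings: 9 of 3^8, det 3 — tricolorable
note: w = -4 (over 8 crossings) is diagram-only; (-A^3)^(4) removes it from V


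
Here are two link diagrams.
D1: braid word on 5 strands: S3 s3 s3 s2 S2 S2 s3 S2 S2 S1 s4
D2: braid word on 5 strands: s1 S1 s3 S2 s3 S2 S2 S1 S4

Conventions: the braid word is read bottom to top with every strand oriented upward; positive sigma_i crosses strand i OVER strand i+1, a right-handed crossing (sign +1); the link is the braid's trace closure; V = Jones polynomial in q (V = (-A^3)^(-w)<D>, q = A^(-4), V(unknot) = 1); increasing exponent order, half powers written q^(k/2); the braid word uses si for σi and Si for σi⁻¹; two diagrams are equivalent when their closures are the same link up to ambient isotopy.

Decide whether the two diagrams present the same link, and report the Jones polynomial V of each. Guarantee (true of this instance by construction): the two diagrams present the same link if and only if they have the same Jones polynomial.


equivalent: yes
V(D1) = q^(-7/2) - 2q^(-5/2) + q^(-3/2) - 2q^(-1/2) + q^(1/2) - q^(3/2)  (w -1, c 11, <D> = A^-9 - A^-5 + 2A^-1 - A^3 + 2A^7 - A^11)
D2 (bracket A^-15 - A^-11 + 2A^-7 - A^-3 + 2A - A^5; 9 crossings at w = -3): V = q^(-7/2) - 2q^(-5/2) + q^(-3/2) - 2q^(-1/2) + q^(1/2) - q^(3/2)
why: from 11 to 9 crossings by R-moves: one link, two diagrams


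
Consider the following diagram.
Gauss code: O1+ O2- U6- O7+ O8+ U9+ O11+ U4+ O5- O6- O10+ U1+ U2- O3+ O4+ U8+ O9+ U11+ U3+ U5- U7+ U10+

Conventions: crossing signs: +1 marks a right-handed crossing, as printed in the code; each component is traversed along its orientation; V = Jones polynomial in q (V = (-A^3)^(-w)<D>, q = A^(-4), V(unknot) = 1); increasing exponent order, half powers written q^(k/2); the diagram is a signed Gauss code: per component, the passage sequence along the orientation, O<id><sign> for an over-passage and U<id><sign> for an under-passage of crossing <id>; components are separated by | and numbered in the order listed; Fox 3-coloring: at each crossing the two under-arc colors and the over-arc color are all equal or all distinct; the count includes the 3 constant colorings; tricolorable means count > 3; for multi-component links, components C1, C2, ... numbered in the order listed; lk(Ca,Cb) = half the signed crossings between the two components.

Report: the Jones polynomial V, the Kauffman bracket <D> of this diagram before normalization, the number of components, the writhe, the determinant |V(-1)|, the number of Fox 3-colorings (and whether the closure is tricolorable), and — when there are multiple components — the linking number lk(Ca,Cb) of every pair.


V(q) = q + q^3 - q^4
bracket: A^-1 - A^3 - A^11, w = +5
1 component, writhe +5, over 11 crossings
det 3, colorings 9 of 3^11 — tricolorable
observation: V spans 3 powers of q: at least 3 crossings in any diagram


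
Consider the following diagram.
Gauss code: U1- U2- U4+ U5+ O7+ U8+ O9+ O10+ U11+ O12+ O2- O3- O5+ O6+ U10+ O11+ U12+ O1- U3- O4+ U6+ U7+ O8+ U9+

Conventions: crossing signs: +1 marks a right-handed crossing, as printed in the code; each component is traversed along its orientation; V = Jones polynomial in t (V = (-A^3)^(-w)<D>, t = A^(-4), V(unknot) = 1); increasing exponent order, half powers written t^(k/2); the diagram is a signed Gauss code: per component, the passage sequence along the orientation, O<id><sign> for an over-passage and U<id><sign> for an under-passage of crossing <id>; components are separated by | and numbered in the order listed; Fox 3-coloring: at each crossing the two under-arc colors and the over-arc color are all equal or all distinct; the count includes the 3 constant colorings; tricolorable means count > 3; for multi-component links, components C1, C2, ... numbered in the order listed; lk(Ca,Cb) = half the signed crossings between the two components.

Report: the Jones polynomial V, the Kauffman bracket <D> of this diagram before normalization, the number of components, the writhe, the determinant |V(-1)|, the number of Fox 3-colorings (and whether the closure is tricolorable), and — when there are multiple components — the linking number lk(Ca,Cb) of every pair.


V = t^2 + 2t^4 - 2t^5 + t^6 - 2t^7 + t^8
<D> = A^-14 - 2A^-10 + A^-6 - 2A^-2 + 2A^2 + A^10 (w = +6)
1 component over 12 crossings, w = +6
27 Fox colorings among 3^12, |V(-1)| = 9: tricolorable
why: the span of V is 6, forcing >= 6 crossings in any diagram


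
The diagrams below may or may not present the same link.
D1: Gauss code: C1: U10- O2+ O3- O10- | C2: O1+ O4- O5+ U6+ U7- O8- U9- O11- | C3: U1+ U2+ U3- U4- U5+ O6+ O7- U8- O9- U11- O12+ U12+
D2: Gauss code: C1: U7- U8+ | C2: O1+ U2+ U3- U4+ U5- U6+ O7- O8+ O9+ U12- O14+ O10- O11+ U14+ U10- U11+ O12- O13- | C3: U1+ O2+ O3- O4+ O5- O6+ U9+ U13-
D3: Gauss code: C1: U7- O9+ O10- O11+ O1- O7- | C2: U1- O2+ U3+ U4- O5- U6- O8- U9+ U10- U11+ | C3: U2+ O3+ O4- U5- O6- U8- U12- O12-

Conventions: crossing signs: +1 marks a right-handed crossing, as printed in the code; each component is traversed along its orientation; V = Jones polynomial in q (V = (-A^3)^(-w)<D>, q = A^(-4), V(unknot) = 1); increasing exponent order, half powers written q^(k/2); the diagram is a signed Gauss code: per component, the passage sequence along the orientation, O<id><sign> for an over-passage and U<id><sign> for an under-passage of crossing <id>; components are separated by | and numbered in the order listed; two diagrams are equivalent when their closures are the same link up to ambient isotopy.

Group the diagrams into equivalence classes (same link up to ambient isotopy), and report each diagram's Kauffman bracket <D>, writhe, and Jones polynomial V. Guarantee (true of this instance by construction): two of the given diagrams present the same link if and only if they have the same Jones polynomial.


grouping into links: {D1, D3} | {D2}
V(D1) = q^-3 + q^-2 + q^-1 + 1  (w -2, c 12, <D> = A^-6 + A^-2 + A^2 + A^6)
D2 (bracket A^-6 + A^-2 + A^2 + A^6; 14 crossings at w = +2): V = 1 + q + q^2 + q^3
V(D3) = q^-3 + q^-2 + q^-1 + 1  (w -4, c 12, <D> = A^-12 + A^-8 + A^-4 + 1)
key observation: comparing 3 Jones polynomials yields 2 groups


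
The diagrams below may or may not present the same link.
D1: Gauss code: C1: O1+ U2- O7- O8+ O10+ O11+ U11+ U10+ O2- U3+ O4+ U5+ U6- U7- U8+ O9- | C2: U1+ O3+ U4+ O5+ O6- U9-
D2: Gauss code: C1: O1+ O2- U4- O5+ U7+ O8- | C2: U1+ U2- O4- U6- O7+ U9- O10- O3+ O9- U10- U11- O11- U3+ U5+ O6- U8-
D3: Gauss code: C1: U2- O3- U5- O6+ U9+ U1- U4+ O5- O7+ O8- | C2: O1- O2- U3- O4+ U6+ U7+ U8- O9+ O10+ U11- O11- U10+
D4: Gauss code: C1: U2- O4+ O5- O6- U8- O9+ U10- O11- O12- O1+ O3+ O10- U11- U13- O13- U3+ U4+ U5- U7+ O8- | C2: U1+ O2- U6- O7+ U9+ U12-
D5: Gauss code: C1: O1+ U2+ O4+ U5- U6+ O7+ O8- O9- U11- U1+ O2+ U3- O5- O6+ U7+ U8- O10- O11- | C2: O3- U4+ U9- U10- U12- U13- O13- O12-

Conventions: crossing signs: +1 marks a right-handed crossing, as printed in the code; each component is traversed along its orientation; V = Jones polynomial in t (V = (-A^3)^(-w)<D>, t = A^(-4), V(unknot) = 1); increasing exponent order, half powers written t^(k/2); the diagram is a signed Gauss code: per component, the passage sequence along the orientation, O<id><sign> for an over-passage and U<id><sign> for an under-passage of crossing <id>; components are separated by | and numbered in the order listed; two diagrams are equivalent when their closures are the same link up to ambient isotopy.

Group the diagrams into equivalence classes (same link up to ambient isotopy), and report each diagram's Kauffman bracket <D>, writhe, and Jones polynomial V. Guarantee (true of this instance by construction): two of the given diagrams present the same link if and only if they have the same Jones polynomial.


classes: {D1} | {D2, D3, D4} | {D5}
V(D1) = -t^(1/2) - t^(5/2)  [11 crossings, <D> = A^-1 + A^7, w = +3]
V(D2) = t^(-7/2) - 2t^(-5/2) + t^(-3/2) - 2t^(-1/2) + t^(1/2) - t^(3/2)  (w -3, c 11, <D> = A^-15 - A^-11 + 2A^-7 - A^-3 + 2A - A^5)
V(D3) = t^(-7/2) - 2t^(-5/2) + t^(-3/2) - 2t^(-1/2) + t^(1/2) - t^(3/2)  [11 crossings, <D> = A^-9 - A^-5 + 2A^-1 - A^3 + 2A^7 - A^11, w = -1]
V(D4) = t^(-7/2) - 2t^(-5/2) + t^(-3/2) - 2t^(-1/2) + t^(1/2) - t^(3/2)  [13 crossings, <D> = A^-15 - A^-11 + 2A^-7 - A^-3 + 2A - A^5, w = -3]
V(D5) = -t^(-5/2) - t^(-1/2)  (w -3, c 13, <D> = A^-7 + A)
note: 3 classes among 5 diagrams; unequal V(t) rules out equality


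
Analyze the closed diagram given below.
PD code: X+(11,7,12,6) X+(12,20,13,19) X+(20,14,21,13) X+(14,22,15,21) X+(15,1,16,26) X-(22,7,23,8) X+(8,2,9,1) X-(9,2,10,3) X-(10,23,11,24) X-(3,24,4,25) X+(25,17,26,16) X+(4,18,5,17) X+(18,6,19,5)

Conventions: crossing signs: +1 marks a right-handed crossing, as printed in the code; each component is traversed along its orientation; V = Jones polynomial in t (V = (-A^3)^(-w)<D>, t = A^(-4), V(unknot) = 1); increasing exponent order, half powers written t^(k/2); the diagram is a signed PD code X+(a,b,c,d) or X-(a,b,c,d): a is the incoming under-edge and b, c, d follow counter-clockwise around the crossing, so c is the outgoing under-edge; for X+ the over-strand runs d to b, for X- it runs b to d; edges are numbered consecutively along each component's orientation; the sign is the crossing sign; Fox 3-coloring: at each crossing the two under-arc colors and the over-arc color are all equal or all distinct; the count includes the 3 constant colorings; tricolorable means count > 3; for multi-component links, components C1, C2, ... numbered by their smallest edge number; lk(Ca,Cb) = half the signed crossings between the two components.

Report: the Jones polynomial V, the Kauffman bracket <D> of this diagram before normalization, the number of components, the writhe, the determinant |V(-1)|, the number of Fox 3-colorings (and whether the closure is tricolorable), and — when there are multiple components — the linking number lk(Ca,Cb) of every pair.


V = t - t^2 + 2t^3 - 2t^4 + 2t^5 - t^6 + t^7 - t^8
<D> = A^-17 - A^-13 + A^-9 - 2A^-5 + 2A^-1 - 2A^3 + A^7 - A^11 (w = +5)
1 component over 13 crossings, w = +5
3 Fox colorings among 3^13, |V(-1)| = 11: not tricolorable
why: w = +5 (over 13 crossings) is diagram-only; (-A^3)^(-5) removes it from V


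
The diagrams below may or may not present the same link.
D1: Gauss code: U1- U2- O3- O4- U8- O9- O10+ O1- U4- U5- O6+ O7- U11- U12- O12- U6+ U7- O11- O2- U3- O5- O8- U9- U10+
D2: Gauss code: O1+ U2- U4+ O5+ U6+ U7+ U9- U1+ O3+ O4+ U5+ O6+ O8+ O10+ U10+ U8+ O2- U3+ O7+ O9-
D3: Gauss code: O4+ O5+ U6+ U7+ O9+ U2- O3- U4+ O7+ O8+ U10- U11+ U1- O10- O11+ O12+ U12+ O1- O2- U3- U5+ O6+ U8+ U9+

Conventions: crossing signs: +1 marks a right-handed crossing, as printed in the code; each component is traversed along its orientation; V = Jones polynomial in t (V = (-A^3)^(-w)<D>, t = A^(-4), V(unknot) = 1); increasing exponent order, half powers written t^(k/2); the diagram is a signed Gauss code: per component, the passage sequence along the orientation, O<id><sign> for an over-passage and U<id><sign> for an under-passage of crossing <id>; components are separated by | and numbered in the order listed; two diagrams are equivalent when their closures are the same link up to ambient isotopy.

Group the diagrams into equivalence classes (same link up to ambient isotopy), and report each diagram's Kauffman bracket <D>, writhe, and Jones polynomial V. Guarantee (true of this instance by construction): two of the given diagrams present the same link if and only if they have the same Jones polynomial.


equivalence classes: {D1} | {D2, D3}
D1 (bracket A^-16 + A^-8 - A^-4 + 1 - A^4; 12 crossings at w = -8): V = -t^-7 + t^-6 - t^-5 + t^-4 + t^-2
V(D2) = t - t^2 + 2t^3 - t^4 + t^5 - t^6  (w +6, c 10, <D> = -A^-6 + A^-2 - A^2 + 2A^6 - A^10 + A^14)
D3 (bracket -A^-12 + A^-8 - A^-4 + 2 - A^4 + A^8; 12 crossings at w = +4): V = t - t^2 + 2t^3 - t^4 + t^5 - t^6
key observation: 2 classes among 3 diagrams; unequal V(t) rules out equality


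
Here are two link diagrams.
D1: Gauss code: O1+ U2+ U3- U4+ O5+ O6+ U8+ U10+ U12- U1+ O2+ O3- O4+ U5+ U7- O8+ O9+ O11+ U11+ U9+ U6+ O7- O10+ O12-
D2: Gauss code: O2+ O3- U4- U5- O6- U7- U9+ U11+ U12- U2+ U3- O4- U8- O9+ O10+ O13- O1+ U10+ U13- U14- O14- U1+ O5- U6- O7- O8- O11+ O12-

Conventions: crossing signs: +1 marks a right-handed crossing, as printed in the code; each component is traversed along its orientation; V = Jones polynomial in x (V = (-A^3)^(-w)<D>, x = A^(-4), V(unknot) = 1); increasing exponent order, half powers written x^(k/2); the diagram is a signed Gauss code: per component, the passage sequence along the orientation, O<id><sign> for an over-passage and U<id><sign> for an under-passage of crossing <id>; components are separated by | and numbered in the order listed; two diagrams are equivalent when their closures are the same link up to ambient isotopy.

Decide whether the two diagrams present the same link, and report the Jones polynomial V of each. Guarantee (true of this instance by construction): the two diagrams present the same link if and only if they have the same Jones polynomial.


same link: no
V(D1) = x - x^2 + 2x^3 - x^4 + x^5 - x^6  [12 crossings, <D> = -A^-6 + A^-2 - A^2 + 2A^6 - A^10 + A^14, w = +6]
V(D2) = -x^-6 + x^-5 - x^-4 + 2x^-3 - x^-2 + x^-1  [14 crossings, <D> = A^-8 - A^-4 + 2 - A^4 + A^8 - A^12, w = -4]
insight: comparing 2 Jones polynomials yields 2 groups
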